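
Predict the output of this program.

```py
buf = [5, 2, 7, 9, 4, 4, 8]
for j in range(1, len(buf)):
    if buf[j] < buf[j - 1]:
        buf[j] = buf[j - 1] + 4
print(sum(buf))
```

j=1: 2<5, buf[1] = 5+4 = 9 → [5, 9, 7, 9, 4, 4, 8]
j=2: 7<9, buf[2] = 9+4 = 13 → [5, 9, 13, 9, 4, 4, 8]
j=3: 9<13, buf[3] = 13+4 = 17 → [5, 9, 13, 17, 4, 4, 8]
j=4: 4<17, buf[4] = 17+4 = 21 → [5, 9, 13, 17, 21, 4, 8]
j=5: 4<21, buf[5] = 21+4 = 25 → [5, 9, 13, 17, 21, 25, 8]
j=6: 8<25, buf[6] = 25+4 = 29 → [5, 9, 13, 17, 21, 25, 29]
sum = 119

119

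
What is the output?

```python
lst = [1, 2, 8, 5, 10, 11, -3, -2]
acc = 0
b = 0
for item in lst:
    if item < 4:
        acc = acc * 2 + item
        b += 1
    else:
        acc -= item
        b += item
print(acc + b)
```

-90

item=1: <4, acc = 0*2+1 = 1; b=1
item=2: <4, acc = 1*2+2 = 4; b=2
item=8: not <4, acc = 4-8 = -4; b=10
item=5: not <4, acc = (-4)-5 = -9; b=15
item=10: not <4, acc = (-9)-10 = -19; b=25
item=11: not <4, acc = (-19)-11 = -30; b=36
item=-3: <4, acc = (-30)*2+(-3) = -63; b=37
item=-2: <4, acc = (-63)*2+(-2) = -128; b=38
acc+b = (-128)+38 = -90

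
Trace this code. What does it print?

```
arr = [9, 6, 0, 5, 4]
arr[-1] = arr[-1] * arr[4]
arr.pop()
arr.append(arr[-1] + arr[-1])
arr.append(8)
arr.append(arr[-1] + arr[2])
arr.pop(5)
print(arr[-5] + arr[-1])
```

arr[-1] = arr[-1]*arr[4] = 4*4 = 16 → [9, 6, 0, 5, 16]
pop() removes 16 → [9, 6, 0, 5]
append arr[-1]+arr[-1] = 5+5 = 10 → [9, 6, 0, 5, 10]
append 8 → [9, 6, 0, 5, 10, 8]
append arr[-1]+arr[2] = 8+0 = 8 → [9, 6, 0, 5, 10, 8, 8]
pop(5) removes 8 → [9, 6, 0, 5, 10, 8]
arr[-5]+arr[-1] = 6+8 = 14

14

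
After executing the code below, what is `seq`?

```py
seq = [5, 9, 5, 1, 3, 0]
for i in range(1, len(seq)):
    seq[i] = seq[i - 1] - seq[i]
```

[5, -4, -9, -10, -13, -13]

i=1: seq[1] = 5-9 = -4 → [5, -4, 5, 1, 3, 0]
i=2: seq[2] = (-4)-5 = -9 → [5, -4, -9, 1, 3, 0]
i=3: seq[3] = (-9)-1 = -10 → [5, -4, -9, -10, 3, 0]
i=4: seq[4] = (-10)-3 = -13 → [5, -4, -9, -10, -13, 0]
i=5: seq[5] = (-13)-0 = -13 → [5, -4, -9, -10, -13, -13]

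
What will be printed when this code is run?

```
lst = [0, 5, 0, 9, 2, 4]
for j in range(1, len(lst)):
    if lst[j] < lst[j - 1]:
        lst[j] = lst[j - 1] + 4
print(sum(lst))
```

53

j=1: 5>=0, unchanged → [0, 5, 0, 9, 2, 4]
j=2: 0<5, lst[2] = 5+4 = 9 → [0, 5, 9, 9, 2, 4]
j=3: 9>=9, unchanged → [0, 5, 9, 9, 2, 4]
j=4: 2<9, lst[4] = 9+4 = 13 → [0, 5, 9, 9, 13, 4]
j=5: 4<13, lst[5] = 13+4 = 17 → [0, 5, 9, 9, 13, 17]
sum = 53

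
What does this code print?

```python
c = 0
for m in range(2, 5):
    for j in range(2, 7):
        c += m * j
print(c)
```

180

m=2,j=2: c = 0+4 = 4
m=2,j=3: c = 4+6 = 10
m=2,j=4: c = 10+8 = 18
m=2,j=5: c = 18+10 = 28
m=2,j=6: c = 28+12 = 40
m=3,j=2: c = 40+6 = 46
m=3,j=3: c = 46+9 = 55
m=3,j=4: c = 55+12 = 67
m=3,j=5: c = 67+15 = 82
m=3,j=6: c = 82+18 = 100
m=4,j=2: c = 100+8 = 108
m=4,j=3: c = 108+12 = 120
m=4,j=4: c = 120+16 = 136
m=4,j=5: c = 136+20 = 156
m=4,j=6: c = 156+24 = 180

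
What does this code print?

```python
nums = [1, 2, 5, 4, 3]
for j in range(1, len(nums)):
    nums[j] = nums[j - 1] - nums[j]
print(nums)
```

j=1: nums[1] = 1-2 = -1 → [1, -1, 5, 4, 3]
j=2: nums[2] = (-1)-5 = -6 → [1, -1, -6, 4, 3]
j=3: nums[3] = (-6)-4 = -10 → [1, -1, -6, -10, 3]
j=4: nums[4] = (-10)-3 = -13 → [1, -1, -6, -10, -13]

[1, -1, -6, -10, -13]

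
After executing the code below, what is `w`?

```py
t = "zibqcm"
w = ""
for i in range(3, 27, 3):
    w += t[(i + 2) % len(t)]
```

'mbmbmbmb'

i=3: add t[5]='m' → 'm'
i=6: add t[2]='b' → 'mb'
i=9: add t[5]='m' → 'mbm'
i=12: add t[2]='b' → 'mbmb'
i=15: add t[5]='m' → 'mbmbm'
i=18: add t[2]='b' → 'mbmbmb'
i=21: add t[5]='m' → 'mbmbmbm'
i=24: add t[2]='b' → 'mbmbmbmb'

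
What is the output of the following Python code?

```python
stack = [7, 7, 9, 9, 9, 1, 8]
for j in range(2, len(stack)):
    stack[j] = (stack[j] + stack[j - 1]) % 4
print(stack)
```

[7, 7, 0, 1, 2, 3, 3]

j=2: stack[2] = (9+7)%4 = 0 → [7, 7, 0, 9, 9, 1, 8]
j=3: stack[3] = (9+0)%4 = 1 → [7, 7, 0, 1, 9, 1, 8]
j=4: stack[4] = (9+1)%4 = 2 → [7, 7, 0, 1, 2, 1, 8]
j=5: stack[5] = (1+2)%4 = 3 → [7, 7, 0, 1, 2, 3, 8]
j=6: stack[6] = (8+3)%4 = 3 → [7, 7, 0, 1, 2, 3, 3]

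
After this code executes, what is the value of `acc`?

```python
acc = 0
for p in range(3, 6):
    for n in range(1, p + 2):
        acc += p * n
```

195

p=3,n=1: acc = 0+3 = 3
p=3,n=2: acc = 3+6 = 9
p=3,n=3: acc = 9+9 = 18
p=3,n=4: acc = 18+12 = 30
p=4,n=1: acc = 30+4 = 34
p=4,n=2: acc = 34+8 = 42
p=4,n=3: acc = 42+12 = 54
p=4,n=4: acc = 54+16 = 70
p=4,n=5: acc = 70+20 = 90
p=5,n=1: acc = 90+5 = 95
p=5,n=2: acc = 95+10 = 105
p=5,n=3: acc = 105+15 = 120
p=5,n=4: acc = 120+20 = 140
p=5,n=5: acc = 140+25 = 165
p=5,n=6: acc = 165+30 = 195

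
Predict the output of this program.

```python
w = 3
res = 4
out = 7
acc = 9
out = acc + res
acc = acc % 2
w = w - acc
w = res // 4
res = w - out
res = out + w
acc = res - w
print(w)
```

1

out = 9+4 = 13
acc = 9%2 = 1
w = 3-1 = 2
w = 4//4 = 1
res = 1-13 = -12
res = 13+1 = 14
acc = 14-1 = 13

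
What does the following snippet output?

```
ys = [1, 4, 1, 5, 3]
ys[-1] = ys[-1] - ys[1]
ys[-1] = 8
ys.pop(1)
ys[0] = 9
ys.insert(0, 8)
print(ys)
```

ys[-1] = ys[-1]-ys[1] = 3-4 = -1 → [1, 4, 1, 5, -1]
ys[-1] = 8 → [1, 4, 1, 5, 8]
pop(1) removes 4 → [1, 1, 5, 8]
ys[0] = 9 → [9, 1, 5, 8]
insert 8 at 0 → [8, 9, 1, 5, 8]

[8, 9, 1, 5, 8]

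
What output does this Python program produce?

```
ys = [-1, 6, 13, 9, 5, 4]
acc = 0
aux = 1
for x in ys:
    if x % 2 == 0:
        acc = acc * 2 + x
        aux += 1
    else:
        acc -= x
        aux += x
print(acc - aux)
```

x=-1: not even, acc = 0-(-1) = 1; aux=0
x=6: even, acc = 1*2+6 = 8; aux=1
x=13: not even, acc = 8-13 = -5; aux=14
x=9: not even, acc = (-5)-9 = -14; aux=23
x=5: not even, acc = (-14)-5 = -19; aux=28
x=4: even, acc = (-19)*2+4 = -34; aux=29
acc-aux = (-34)-29 = -63

-63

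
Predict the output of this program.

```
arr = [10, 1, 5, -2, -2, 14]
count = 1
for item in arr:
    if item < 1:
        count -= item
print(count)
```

5

item=10: not <1
item=1: not <1
item=5: not <1
item=-2: <1, count = 1-(-2) = 3
item=-2: <1, count = 3-(-2) = 5
item=14: not <1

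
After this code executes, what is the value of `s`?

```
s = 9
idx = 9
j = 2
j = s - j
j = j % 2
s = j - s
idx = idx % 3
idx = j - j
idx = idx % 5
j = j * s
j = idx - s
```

j = 9-2 = 7
j = 7%2 = 1
s = 1-9 = -8
idx = 9%3 = 0
idx = 1-1 = 0
idx = 0%5 = 0
j = 1*(-8) = -8
j = 0-(-8) = 8

-8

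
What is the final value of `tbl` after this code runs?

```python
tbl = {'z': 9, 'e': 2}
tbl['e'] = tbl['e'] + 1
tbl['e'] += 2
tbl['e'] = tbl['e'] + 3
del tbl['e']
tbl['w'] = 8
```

tbl['e'] = tbl['e']+1 = 3 → {'z': 9, 'e': 3}
tbl['e'] = 3+2 = 5 → {'z': 9, 'e': 5}
tbl['e'] = tbl['e']+3 = 8 → {'z': 9, 'e': 8}
del 'e' → {'z': 9}
tbl['w'] = 8 → {'z': 9, 'w': 8}

{'z': 9, 'w': 8}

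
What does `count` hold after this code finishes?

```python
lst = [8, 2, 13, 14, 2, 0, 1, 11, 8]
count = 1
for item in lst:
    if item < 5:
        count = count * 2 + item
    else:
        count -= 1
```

7

item=8: not <5, count = 1-1 = 0
item=2: <5, count = 0*2+2 = 2
item=13: not <5, count = 2-1 = 1
item=14: not <5, count = 1-1 = 0
item=2: <5, count = 0*2+2 = 2
item=0: <5, count = 2*2+0 = 4
item=1: <5, count = 4*2+1 = 9
item=11: not <5, count = 9-1 = 8
item=8: not <5, count = 8-1 = 7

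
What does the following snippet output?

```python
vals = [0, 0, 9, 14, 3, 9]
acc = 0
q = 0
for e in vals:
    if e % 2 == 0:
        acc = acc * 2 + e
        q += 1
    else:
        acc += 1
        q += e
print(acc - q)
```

e=0: even, acc = 0*2+0 = 0; q=1
e=0: even, acc = 0*2+0 = 0; q=2
e=9: not even, acc = 0+1 = 1; q=11
e=14: even, acc = 1*2+14 = 16; q=12
e=3: not even, acc = 16+1 = 17; q=15
e=9: not even, acc = 17+1 = 18; q=24
acc-q = 18-24 = -6

-6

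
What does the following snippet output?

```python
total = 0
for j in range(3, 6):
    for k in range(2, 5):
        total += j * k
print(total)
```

108

j=3,k=2: total = 0+6 = 6
j=3,k=3: total = 6+9 = 15
j=3,k=4: total = 15+12 = 27
j=4,k=2: total = 27+8 = 35
j=4,k=3: total = 35+12 = 47
j=4,k=4: total = 47+16 = 63
j=5,k=2: total = 63+10 = 73
j=5,k=3: total = 73+15 = 88
j=5,k=4: total = 88+20 = 108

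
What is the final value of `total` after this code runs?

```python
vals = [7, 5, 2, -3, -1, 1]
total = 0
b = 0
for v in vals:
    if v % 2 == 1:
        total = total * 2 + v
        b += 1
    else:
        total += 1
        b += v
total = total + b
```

v=7: odd, total = 0*2+7 = 7; b=1
v=5: odd, total = 7*2+5 = 19; b=2
v=2: not odd, total = 19+1 = 20; b=4
v=-3: odd, total = 20*2+(-3) = 37; b=5
v=-1: odd, total = 37*2+(-1) = 73; b=6
v=1: odd, total = 73*2+1 = 147; b=7
total+b = 147+7 = 154

154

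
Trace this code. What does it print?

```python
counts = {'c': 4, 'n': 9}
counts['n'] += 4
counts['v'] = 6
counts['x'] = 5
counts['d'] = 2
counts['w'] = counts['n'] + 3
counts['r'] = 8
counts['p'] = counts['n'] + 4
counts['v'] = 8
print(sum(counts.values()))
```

counts['n'] = 9+4 = 13 → {'c': 4, 'n': 13}
counts['v'] = 6 → {'c': 4, 'n': 13, 'v': 6}
counts['x'] = 5 → {'c': 4, 'n': 13, 'v': 6, 'x': 5}
counts['d'] = 2 → {'c': 4, 'n': 13, 'v': 6, 'x': 5, 'd': 2}
counts['w'] = counts['n']+3 = 16 → {'c': 4, 'n': 13, 'v': 6, 'x': 5, 'd': 2, 'w': 16}
counts['r'] = 8 → {'c': 4, 'n': 13, 'v': 6, 'x': 5, 'd': 2, 'w': 16, 'r': 8}
counts['p'] = counts['n']+4 = 17 → {'c': 4, 'n': 13, 'v': 6, 'x': 5, 'd': 2, 'w': 16, 'r': 8, 'p': 17}
counts['v'] = 8 → {'c': 4, 'n': 13, 'v': 8, 'x': 5, 'd': 2, 'w': 16, 'r': 8, 'p': 17}
sum of values = 73

73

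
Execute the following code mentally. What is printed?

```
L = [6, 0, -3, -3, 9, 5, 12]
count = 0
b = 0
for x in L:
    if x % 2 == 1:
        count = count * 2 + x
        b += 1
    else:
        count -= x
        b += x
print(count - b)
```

-143

x=6: not odd, count = 0-6 = -6; b=6
x=0: not odd, count = (-6)-0 = -6; b=6
x=-3: odd, count = (-6)*2+(-3) = -15; b=7
x=-3: odd, count = (-15)*2+(-3) = -33; b=8
x=9: odd, count = (-33)*2+9 = -57; b=9
x=5: odd, count = (-57)*2+5 = -109; b=10
x=12: not odd, count = (-109)-12 = -121; b=22
count-b = (-121)-22 = -143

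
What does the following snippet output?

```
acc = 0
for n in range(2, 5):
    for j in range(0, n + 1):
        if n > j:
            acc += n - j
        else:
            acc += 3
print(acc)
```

28

n=2,j=0: 2>0, acc = 0+2 = 2
n=2,j=1: 2>1, acc = 2+1 = 3
n=2,j=2: not 2>2, acc = 3+3 = 6
n=3,j=0: 3>0, acc = 6+3 = 9
n=3,j=1: 3>1, acc = 9+2 = 11
n=3,j=2: 3>2, acc = 11+1 = 12
n=3,j=3: not 3>3, acc = 12+3 = 15
n=4,j=0: 4>0, acc = 15+4 = 19
n=4,j=1: 4>1, acc = 19+3 = 22
n=4,j=2: 4>2, acc = 22+2 = 24
n=4,j=3: 4>3, acc = 24+1 = 25
n=4,j=4: not 4>4, acc = 25+3 = 28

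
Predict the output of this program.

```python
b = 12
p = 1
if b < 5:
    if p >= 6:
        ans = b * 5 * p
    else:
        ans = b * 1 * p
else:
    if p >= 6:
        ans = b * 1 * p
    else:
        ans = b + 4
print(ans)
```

b=12, p=1
b < 5 is False; p >= 6 is False
→ ans = b + 4 = 16

16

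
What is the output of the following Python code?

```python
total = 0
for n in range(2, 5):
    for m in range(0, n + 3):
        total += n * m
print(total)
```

n=2,m=0: total = 0+0 = 0
n=2,m=1: total = 0+2 = 2
n=2,m=2: total = 2+4 = 6
n=2,m=3: total = 6+6 = 12
n=2,m=4: total = 12+8 = 20
n=3,m=0: total = 20+0 = 20
n=3,m=1: total = 20+3 = 23
n=3,m=2: total = 23+6 = 29
n=3,m=3: total = 29+9 = 38
n=3,m=4: total = 38+12 = 50
n=3,m=5: total = 50+15 = 65
n=4,m=0: total = 65+0 = 65
n=4,m=1: total = 65+4 = 69
n=4,m=2: total = 69+8 = 77
n=4,m=3: total = 77+12 = 89
n=4,m=4: total = 89+16 = 105
n=4,m=5: total = 105+20 = 125
n=4,m=6: total = 125+24 = 149

149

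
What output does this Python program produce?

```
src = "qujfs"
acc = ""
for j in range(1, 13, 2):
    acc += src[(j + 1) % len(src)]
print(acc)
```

jsufqj

j=1: add src[2]='j' → 'j'
j=3: add src[4]='s' → 'js'
j=5: add src[1]='u' → 'jsu'
j=7: add src[3]='f' → 'jsuf'
j=9: add src[0]='q' → 'jsufq'
j=11: add src[2]='j' → 'jsufqj'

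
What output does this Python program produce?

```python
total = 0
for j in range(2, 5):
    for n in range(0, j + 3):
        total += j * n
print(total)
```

149

j=2,n=0: total = 0+0 = 0
j=2,n=1: total = 0+2 = 2
j=2,n=2: total = 2+4 = 6
j=2,n=3: total = 6+6 = 12
j=2,n=4: total = 12+8 = 20
j=3,n=0: total = 20+0 = 20
j=3,n=1: total = 20+3 = 23
j=3,n=2: total = 23+6 = 29
j=3,n=3: total = 29+9 = 38
j=3,n=4: total = 38+12 = 50
j=3,n=5: total = 50+15 = 65
j=4,n=0: total = 65+0 = 65
j=4,n=1: total = 65+4 = 69
j=4,n=2: total = 69+8 = 77
j=4,n=3: total = 77+12 = 89
j=4,n=4: total = 89+16 = 105
j=4,n=5: total = 105+20 = 125
j=4,n=6: total = 125+24 = 149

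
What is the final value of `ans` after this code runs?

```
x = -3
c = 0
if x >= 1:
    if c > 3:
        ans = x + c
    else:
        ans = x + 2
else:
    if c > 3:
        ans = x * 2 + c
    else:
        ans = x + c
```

-3

x=-3, c=0
x >= 1 is False; c > 3 is False
→ ans = x + c = -3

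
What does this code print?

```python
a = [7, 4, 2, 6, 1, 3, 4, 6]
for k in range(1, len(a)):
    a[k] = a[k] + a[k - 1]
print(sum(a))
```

153

k=1: a[1] = 4+7 = 11 → [7, 11, 2, 6, 1, 3, 4, 6]
k=2: a[2] = 2+11 = 13 → [7, 11, 13, 6, 1, 3, 4, 6]
k=3: a[3] = 6+13 = 19 → [7, 11, 13, 19, 1, 3, 4, 6]
k=4: a[4] = 1+19 = 20 → [7, 11, 13, 19, 20, 3, 4, 6]
k=5: a[5] = 3+20 = 23 → [7, 11, 13, 19, 20, 23, 4, 6]
k=6: a[6] = 4+23 = 27 → [7, 11, 13, 19, 20, 23, 27, 6]
k=7: a[7] = 6+27 = 33 → [7, 11, 13, 19, 20, 23, 27, 33]
sum = 153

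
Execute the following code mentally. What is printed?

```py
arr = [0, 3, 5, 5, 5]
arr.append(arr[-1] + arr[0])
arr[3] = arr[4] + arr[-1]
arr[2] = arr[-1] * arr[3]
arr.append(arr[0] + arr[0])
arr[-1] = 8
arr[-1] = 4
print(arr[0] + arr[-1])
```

append arr[-1]+arr[0] = 5+0 = 5 → [0, 3, 5, 5, 5, 5]
arr[3] = arr[4]+arr[-1] = 5+5 = 10 → [0, 3, 5, 10, 5, 5]
arr[2] = arr[-1]*arr[3] = 5*10 = 50 → [0, 3, 50, 10, 5, 5]
append arr[0]+arr[0] = 0+0 = 0 → [0, 3, 50, 10, 5, 5, 0]
arr[-1] = 8 → [0, 3, 50, 10, 5, 5, 8]
arr[-1] = 4 → [0, 3, 50, 10, 5, 5, 4]
arr[0]+arr[-1] = 0+4 = 4

4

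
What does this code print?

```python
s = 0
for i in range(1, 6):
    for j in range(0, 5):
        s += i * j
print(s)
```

i=1,j=0: s = 0+0 = 0
i=1,j=1: s = 0+1 = 1
i=1,j=2: s = 1+2 = 3
i=1,j=3: s = 3+3 = 6
i=1,j=4: s = 6+4 = 10
i=2,j=0: s = 10+0 = 10
i=2,j=1: s = 10+2 = 12
i=2,j=2: s = 12+4 = 16
i=2,j=3: s = 16+6 = 22
i=2,j=4: s = 22+8 = 30
i=3,j=0: s = 30+0 = 30
i=3,j=1: s = 30+3 = 33
i=3,j=2: s = 33+6 = 39
i=3,j=3: s = 39+9 = 48
i=3,j=4: s = 48+12 = 60
i=4,j=0: s = 60+0 = 60
i=4,j=1: s = 60+4 = 64
i=4,j=2: s = 64+8 = 72
i=4,j=3: s = 72+12 = 84
i=4,j=4: s = 84+16 = 100
i=5,j=0: s = 100+0 = 100
i=5,j=1: s = 100+5 = 105
i=5,j=2: s = 105+10 = 115
i=5,j=3: s = 115+15 = 130
i=5,j=4: s = 130+20 = 150

150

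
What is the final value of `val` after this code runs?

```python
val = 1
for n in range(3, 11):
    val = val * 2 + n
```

1268

n=3: val = 1*2+3 = 5
n=4: val = 5*2+4 = 14
n=5: val = 14*2+5 = 33
n=6: val = 33*2+6 = 72
n=7: val = 72*2+7 = 151
n=8: val = 151*2+8 = 310
n=9: val = 310*2+9 = 629
n=10: val = 629*2+10 = 1268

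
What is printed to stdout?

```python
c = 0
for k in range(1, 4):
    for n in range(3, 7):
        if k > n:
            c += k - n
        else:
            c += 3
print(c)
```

k=1,n=3: not 1>3, c = 0+3 = 3
k=1,n=4: not 1>4, c = 3+3 = 6
k=1,n=5: not 1>5, c = 6+3 = 9
k=1,n=6: not 1>6, c = 9+3 = 12
k=2,n=3: not 2>3, c = 12+3 = 15
k=2,n=4: not 2>4, c = 15+3 = 18
k=2,n=5: not 2>5, c = 18+3 = 21
k=2,n=6: not 2>6, c = 21+3 = 24
k=3,n=3: not 3>3, c = 24+3 = 27
k=3,n=4: not 3>4, c = 27+3 = 30
k=3,n=5: not 3>5, c = 30+3 = 33
k=3,n=6: not 3>6, c = 33+3 = 36

36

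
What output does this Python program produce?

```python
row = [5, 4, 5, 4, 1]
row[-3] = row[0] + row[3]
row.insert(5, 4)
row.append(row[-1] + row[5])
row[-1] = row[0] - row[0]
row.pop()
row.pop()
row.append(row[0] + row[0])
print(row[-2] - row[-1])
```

row[-3] = row[0]+row[3] = 5+4 = 9 → [5, 4, 9, 4, 1]
insert 4 at 5 → [5, 4, 9, 4, 1, 4]
append row[-1]+row[5] = 4+4 = 8 → [5, 4, 9, 4, 1, 4, 8]
row[-1] = row[0]-row[0] = 5-5 = 0 → [5, 4, 9, 4, 1, 4, 0]
pop() removes 0 → [5, 4, 9, 4, 1, 4]
pop() removes 4 → [5, 4, 9, 4, 1]
append row[0]+row[0] = 5+5 = 10 → [5, 4, 9, 4, 1, 10]
row[-2]-row[-1] = 1-10 = -9

-9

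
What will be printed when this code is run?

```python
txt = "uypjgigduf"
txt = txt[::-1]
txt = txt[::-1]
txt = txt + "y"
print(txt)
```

uypjgigdufy

reverse → 'fudgigjpyu'
reverse → 'uypjgigduf'
+ 'y' → 'uypjgigdufy'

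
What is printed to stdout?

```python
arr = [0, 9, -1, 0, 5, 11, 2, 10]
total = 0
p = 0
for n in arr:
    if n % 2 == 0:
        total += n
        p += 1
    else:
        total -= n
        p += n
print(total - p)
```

n=0: even, total = 0+0 = 0; p=1
n=9: not even, total = 0-9 = -9; p=10
n=-1: not even, total = (-9)-(-1) = -8; p=9
n=0: even, total = (-8)+0 = -8; p=10
n=5: not even, total = (-8)-5 = -13; p=15
n=11: not even, total = (-13)-11 = -24; p=26
n=2: even, total = (-24)+2 = -22; p=27
n=10: even, total = (-22)+10 = -12; p=28
total-p = (-12)-28 = -40

-40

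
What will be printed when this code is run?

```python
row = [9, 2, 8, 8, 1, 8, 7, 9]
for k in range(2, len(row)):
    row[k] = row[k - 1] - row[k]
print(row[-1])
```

k=2: row[2] = 2-8 = -6 → [9, 2, -6, 8, 1, 8, 7, 9]
k=3: row[3] = (-6)-8 = -14 → [9, 2, -6, -14, 1, 8, 7, 9]
k=4: row[4] = (-14)-1 = -15 → [9, 2, -6, -14, -15, 8, 7, 9]
k=5: row[5] = (-15)-8 = -23 → [9, 2, -6, -14, -15, -23, 7, 9]
k=6: row[6] = (-23)-7 = -30 → [9, 2, -6, -14, -15, -23, -30, 9]
k=7: row[7] = (-30)-9 = -39 → [9, 2, -6, -14, -15, -23, -30, -39]

-39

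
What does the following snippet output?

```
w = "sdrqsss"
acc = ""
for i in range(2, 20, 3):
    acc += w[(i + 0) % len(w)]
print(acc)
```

i=2: add w[2]='r' → 'r'
i=5: add w[5]='s' → 'rs'
i=8: add w[1]='d' → 'rsd'
i=11: add w[4]='s' → 'rsds'
i=14: add w[0]='s' → 'rsdss'
i=17: add w[3]='q' → 'rsdssq'

rsdssq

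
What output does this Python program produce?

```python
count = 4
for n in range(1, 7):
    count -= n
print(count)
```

n=1: count = 4-1 = 3
n=2: count = 3-2 = 1
n=3: count = 1-3 = -2
n=4: count = (-2)-4 = -6
n=5: count = (-6)-5 = -11
n=6: count = (-11)-6 = -17

-17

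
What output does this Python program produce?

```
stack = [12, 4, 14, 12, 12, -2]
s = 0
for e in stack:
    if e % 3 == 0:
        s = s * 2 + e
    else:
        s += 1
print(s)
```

e=12: %3==0, s = 0*2+12 = 12
e=4: not %3==0, s = 12+1 = 13
e=14: not %3==0, s = 13+1 = 14
e=12: %3==0, s = 14*2+12 = 40
e=12: %3==0, s = 40*2+12 = 92
e=-2: not %3==0, s = 92+1 = 93

93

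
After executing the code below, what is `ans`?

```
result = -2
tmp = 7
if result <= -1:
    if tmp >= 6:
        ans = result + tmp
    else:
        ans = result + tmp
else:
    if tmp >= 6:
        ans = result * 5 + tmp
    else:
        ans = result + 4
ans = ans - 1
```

result=-2, tmp=7
result <= -1 is True; tmp >= 6 is True
→ ans = result + tmp = 5
ans = 5-1 = 4

4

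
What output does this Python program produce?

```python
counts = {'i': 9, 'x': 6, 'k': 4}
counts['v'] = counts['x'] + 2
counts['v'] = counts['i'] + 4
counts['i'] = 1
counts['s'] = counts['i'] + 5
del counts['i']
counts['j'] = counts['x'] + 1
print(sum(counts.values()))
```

counts['v'] = counts['x']+2 = 8 → {'i': 9, 'x': 6, 'k': 4, 'v': 8}
counts['v'] = counts['i']+4 = 13 → {'i': 9, 'x': 6, 'k': 4, 'v': 13}
counts['i'] = 1 → {'i': 1, 'x': 6, 'k': 4, 'v': 13}
counts['s'] = counts['i']+5 = 6 → {'i': 1, 'x': 6, 'k': 4, 'v': 13, 's': 6}
del 'i' → {'x': 6, 'k': 4, 'v': 13, 's': 6}
counts['j'] = counts['x']+1 = 7 → {'x': 6, 'k': 4, 'v': 13, 's': 6, 'j': 7}
sum of values = 36

36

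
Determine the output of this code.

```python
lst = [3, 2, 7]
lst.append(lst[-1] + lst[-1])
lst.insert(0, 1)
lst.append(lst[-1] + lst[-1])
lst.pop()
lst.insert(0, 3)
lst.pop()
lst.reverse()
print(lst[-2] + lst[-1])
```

4

append lst[-1]+lst[-1] = 7+7 = 14 → [3, 2, 7, 14]
insert 1 at 0 → [1, 3, 2, 7, 14]
append lst[-1]+lst[-1] = 14+14 = 28 → [1, 3, 2, 7, 14, 28]
pop() removes 28 → [1, 3, 2, 7, 14]
insert 3 at 0 → [3, 1, 3, 2, 7, 14]
pop() removes 14 → [3, 1, 3, 2, 7]
reverse → [7, 2, 3, 1, 3]
lst[-2]+lst[-1] = 1+3 = 4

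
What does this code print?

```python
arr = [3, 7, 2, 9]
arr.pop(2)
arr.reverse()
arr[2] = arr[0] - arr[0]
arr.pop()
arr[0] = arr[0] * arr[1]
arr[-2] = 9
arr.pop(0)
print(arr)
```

pop(2) removes 2 → [3, 7, 9]
reverse → [9, 7, 3]
arr[2] = arr[0]-arr[0] = 9-9 = 0 → [9, 7, 0]
pop() removes 0 → [9, 7]
arr[0] = arr[0]*arr[1] = 9*7 = 63 → [63, 7]
arr[-2] = 9 → [9, 7]
pop(0) removes 9 → [7]

[7]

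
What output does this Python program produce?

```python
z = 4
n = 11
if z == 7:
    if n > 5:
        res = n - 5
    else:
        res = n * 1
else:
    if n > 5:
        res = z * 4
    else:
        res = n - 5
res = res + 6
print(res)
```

z=4, n=11
z == 7 is False; n > 5 is True
→ res = z * 4 = 16
res = 16+6 = 22

22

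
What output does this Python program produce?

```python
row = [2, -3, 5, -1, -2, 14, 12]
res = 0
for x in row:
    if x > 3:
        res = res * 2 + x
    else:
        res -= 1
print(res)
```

x=2: not >3, res = 0-1 = -1
x=-3: not >3, res = (-1)-1 = -2
x=5: >3, res = (-2)*2+5 = 1
x=-1: not >3, res = 1-1 = 0
x=-2: not >3, res = 0-1 = -1
x=14: >3, res = (-1)*2+14 = 12
x=12: >3, res = 12*2+12 = 36

36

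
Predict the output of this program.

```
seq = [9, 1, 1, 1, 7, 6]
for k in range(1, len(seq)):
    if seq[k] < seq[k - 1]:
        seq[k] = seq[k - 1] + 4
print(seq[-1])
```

29

k=1: 1<9, seq[1] = 9+4 = 13 → [9, 13, 1, 1, 7, 6]
k=2: 1<13, seq[2] = 13+4 = 17 → [9, 13, 17, 1, 7, 6]
k=3: 1<17, seq[3] = 17+4 = 21 → [9, 13, 17, 21, 7, 6]
k=4: 7<21, seq[4] = 21+4 = 25 → [9, 13, 17, 21, 25, 6]
k=5: 6<25, seq[5] = 25+4 = 29 → [9, 13, 17, 21, 25, 29]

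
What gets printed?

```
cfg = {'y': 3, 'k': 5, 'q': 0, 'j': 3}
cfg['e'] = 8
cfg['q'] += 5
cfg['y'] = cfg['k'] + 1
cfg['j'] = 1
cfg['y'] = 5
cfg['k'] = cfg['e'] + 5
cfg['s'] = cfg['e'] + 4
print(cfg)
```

cfg['e'] = 8 → {'y': 3, 'k': 5, 'q': 0, 'j': 3, 'e': 8}
cfg['q'] = 0+5 = 5 → {'y': 3, 'k': 5, 'q': 5, 'j': 3, 'e': 8}
cfg['y'] = cfg['k']+1 = 6 → {'y': 6, 'k': 5, 'q': 5, 'j': 3, 'e': 8}
cfg['j'] = 1 → {'y': 6, 'k': 5, 'q': 5, 'j': 1, 'e': 8}
cfg['y'] = 5 → {'y': 5, 'k': 5, 'q': 5, 'j': 1, 'e': 8}
cfg['k'] = cfg['e']+5 = 13 → {'y': 5, 'k': 13, 'q': 5, 'j': 1, 'e': 8}
cfg['s'] = cfg['e']+4 = 12 → {'y': 5, 'k': 13, 'q': 5, 'j': 1, 'e': 8, 's': 12}

{'y': 5, 'k': 13, 'q': 5, 'j': 1, 'e': 8, 's': 12}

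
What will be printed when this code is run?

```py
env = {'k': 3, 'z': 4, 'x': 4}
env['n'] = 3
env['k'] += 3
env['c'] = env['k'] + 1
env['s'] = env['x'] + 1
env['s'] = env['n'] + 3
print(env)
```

{'k': 6, 'z': 4, 'x': 4, 'n': 3, 'c': 7, 's': 6}

env['n'] = 3 → {'k': 3, 'z': 4, 'x': 4, 'n': 3}
env['k'] = 3+3 = 6 → {'k': 6, 'z': 4, 'x': 4, 'n': 3}
env['c'] = env['k']+1 = 7 → {'k': 6, 'z': 4, 'x': 4, 'n': 3, 'c': 7}
env['s'] = env['x']+1 = 5 → {'k': 6, 'z': 4, 'x': 4, 'n': 3, 'c': 7, 's': 5}
env['s'] = env['n']+3 = 6 → {'k': 6, 'z': 4, 'x': 4, 'n': 3, 'c': 7, 's': 6}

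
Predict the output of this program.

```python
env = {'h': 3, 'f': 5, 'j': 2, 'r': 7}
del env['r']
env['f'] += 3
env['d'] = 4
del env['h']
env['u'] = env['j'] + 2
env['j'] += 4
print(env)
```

{'f': 8, 'j': 6, 'd': 4, 'u': 4}

del 'r' → {'h': 3, 'f': 5, 'j': 2}
env['f'] = 5+3 = 8 → {'h': 3, 'f': 8, 'j': 2}
env['d'] = 4 → {'h': 3, 'f': 8, 'j': 2, 'd': 4}
del 'h' → {'f': 8, 'j': 2, 'd': 4}
env['u'] = env['j']+2 = 4 → {'f': 8, 'j': 2, 'd': 4, 'u': 4}
env['j'] = 2+4 = 6 → {'f': 8, 'j': 6, 'd': 4, 'u': 4}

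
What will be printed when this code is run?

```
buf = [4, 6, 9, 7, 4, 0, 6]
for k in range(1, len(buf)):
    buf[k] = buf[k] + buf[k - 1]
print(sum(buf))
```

k=1: buf[1] = 6+4 = 10 → [4, 10, 9, 7, 4, 0, 6]
k=2: buf[2] = 9+10 = 19 → [4, 10, 19, 7, 4, 0, 6]
k=3: buf[3] = 7+19 = 26 → [4, 10, 19, 26, 4, 0, 6]
k=4: buf[4] = 4+26 = 30 → [4, 10, 19, 26, 30, 0, 6]
k=5: buf[5] = 0+30 = 30 → [4, 10, 19, 26, 30, 30, 6]
k=6: buf[6] = 6+30 = 36 → [4, 10, 19, 26, 30, 30, 36]
sum = 155

155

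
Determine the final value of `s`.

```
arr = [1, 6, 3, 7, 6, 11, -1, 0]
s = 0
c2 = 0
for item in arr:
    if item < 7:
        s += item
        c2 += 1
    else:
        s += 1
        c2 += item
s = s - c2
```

-7

item=1: <7, s = 0+1 = 1; c2=1
item=6: <7, s = 1+6 = 7; c2=2
item=3: <7, s = 7+3 = 10; c2=3
item=7: not <7, s = 10+1 = 11; c2=10
item=6: <7, s = 11+6 = 17; c2=11
item=11: not <7, s = 17+1 = 18; c2=22
item=-1: <7, s = 18+(-1) = 17; c2=23
item=0: <7, s = 17+0 = 17; c2=24
s-c2 = 17-24 = -7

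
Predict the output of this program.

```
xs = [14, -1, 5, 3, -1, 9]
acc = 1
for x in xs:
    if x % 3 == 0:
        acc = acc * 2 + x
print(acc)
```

19

x=14: not %3==0
x=-1: not %3==0
x=5: not %3==0
x=3: %3==0, acc = 1*2+3 = 5
x=-1: not %3==0
x=9: %3==0, acc = 5*2+9 = 19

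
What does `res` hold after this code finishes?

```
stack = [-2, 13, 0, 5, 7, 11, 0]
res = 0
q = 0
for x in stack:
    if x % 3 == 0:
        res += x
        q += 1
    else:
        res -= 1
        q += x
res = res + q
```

31

x=-2: not %3==0, res = 0-1 = -1; q=-2
x=13: not %3==0, res = (-1)-1 = -2; q=11
x=0: %3==0, res = (-2)+0 = -2; q=12
x=5: not %3==0, res = (-2)-1 = -3; q=17
x=7: not %3==0, res = (-3)-1 = -4; q=24
x=11: not %3==0, res = (-4)-1 = -5; q=35
x=0: %3==0, res = (-5)+0 = -5; q=36
res+q = (-5)+36 = 31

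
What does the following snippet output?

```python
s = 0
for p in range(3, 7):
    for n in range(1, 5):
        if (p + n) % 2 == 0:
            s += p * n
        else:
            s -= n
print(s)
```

p=3,n=1: even sum, s = 0+3 = 3
p=3,n=2: odd sum, s = 3-2 = 1
p=3,n=3: even sum, s = 1+9 = 10
p=3,n=4: odd sum, s = 10-4 = 6
p=4,n=1: odd sum, s = 6-1 = 5
p=4,n=2: even sum, s = 5+8 = 13
p=4,n=3: odd sum, s = 13-3 = 10
p=4,n=4: even sum, s = 10+16 = 26
p=5,n=1: even sum, s = 26+5 = 31
p=5,n=2: odd sum, s = 31-2 = 29
p=5,n=3: even sum, s = 29+15 = 44
p=5,n=4: odd sum, s = 44-4 = 40
p=6,n=1: odd sum, s = 40-1 = 39
p=6,n=2: even sum, s = 39+12 = 51
p=6,n=3: odd sum, s = 51-3 = 48
p=6,n=4: even sum, s = 48+24 = 72

72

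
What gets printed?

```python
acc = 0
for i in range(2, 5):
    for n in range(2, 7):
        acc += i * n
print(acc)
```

i=2,n=2: acc = 0+4 = 4
i=2,n=3: acc = 4+6 = 10
i=2,n=4: acc = 10+8 = 18
i=2,n=5: acc = 18+10 = 28
i=2,n=6: acc = 28+12 = 40
i=3,n=2: acc = 40+6 = 46
i=3,n=3: acc = 46+9 = 55
i=3,n=4: acc = 55+12 = 67
i=3,n=5: acc = 67+15 = 82
i=3,n=6: acc = 82+18 = 100
i=4,n=2: acc = 100+8 = 108
i=4,n=3: acc = 108+12 = 120
i=4,n=4: acc = 120+16 = 136
i=4,n=5: acc = 136+20 = 156
i=4,n=6: acc = 156+24 = 180

180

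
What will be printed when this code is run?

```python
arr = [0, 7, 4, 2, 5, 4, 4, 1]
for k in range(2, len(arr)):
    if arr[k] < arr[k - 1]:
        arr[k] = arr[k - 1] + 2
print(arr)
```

[0, 7, 9, 11, 13, 15, 17, 19]

k=2: 4<7, arr[2] = 7+2 = 9 → [0, 7, 9, 2, 5, 4, 4, 1]
k=3: 2<9, arr[3] = 9+2 = 11 → [0, 7, 9, 11, 5, 4, 4, 1]
k=4: 5<11, arr[4] = 11+2 = 13 → [0, 7, 9, 11, 13, 4, 4, 1]
k=5: 4<13, arr[5] = 13+2 = 15 → [0, 7, 9, 11, 13, 15, 4, 1]
k=6: 4<15, arr[6] = 15+2 = 17 → [0, 7, 9, 11, 13, 15, 17, 1]
k=7: 1<17, arr[7] = 17+2 = 19 → [0, 7, 9, 11, 13, 15, 17, 19]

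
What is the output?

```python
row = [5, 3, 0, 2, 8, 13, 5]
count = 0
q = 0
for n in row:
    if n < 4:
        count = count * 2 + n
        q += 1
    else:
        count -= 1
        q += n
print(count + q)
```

n=5: not <4, count = 0-1 = -1; q=5
n=3: <4, count = (-1)*2+3 = 1; q=6
n=0: <4, count = 1*2+0 = 2; q=7
n=2: <4, count = 2*2+2 = 6; q=8
n=8: not <4, count = 6-1 = 5; q=16
n=13: not <4, count = 5-1 = 4; q=29
n=5: not <4, count = 4-1 = 3; q=34
count+q = 3+34 = 37

37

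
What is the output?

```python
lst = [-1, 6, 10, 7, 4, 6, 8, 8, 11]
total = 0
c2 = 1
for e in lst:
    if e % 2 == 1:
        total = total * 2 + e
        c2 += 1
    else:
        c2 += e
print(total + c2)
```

67

e=-1: odd, total = 0*2+(-1) = -1; c2=2
e=6: not odd; c2=8
e=10: not odd; c2=18
e=7: odd, total = (-1)*2+7 = 5; c2=19
e=4: not odd; c2=23
e=6: not odd; c2=29
e=8: not odd; c2=37
e=8: not odd; c2=45
e=11: odd, total = 5*2+11 = 21; c2=46
total+c2 = 21+46 = 67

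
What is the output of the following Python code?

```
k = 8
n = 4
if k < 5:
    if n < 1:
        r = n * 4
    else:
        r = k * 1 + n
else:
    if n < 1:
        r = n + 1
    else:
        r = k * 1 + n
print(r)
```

k=8, n=4
k < 5 is False; n < 1 is False
→ r = k * 1 + n = 12

12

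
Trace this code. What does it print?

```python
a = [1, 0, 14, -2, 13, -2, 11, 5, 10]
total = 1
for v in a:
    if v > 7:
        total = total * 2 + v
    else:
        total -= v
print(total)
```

210

v=1: not >7, total = 1-1 = 0
v=0: not >7, total = 0-0 = 0
v=14: >7, total = 0*2+14 = 14
v=-2: not >7, total = 14-(-2) = 16
v=13: >7, total = 16*2+13 = 45
v=-2: not >7, total = 45-(-2) = 47
v=11: >7, total = 47*2+11 = 105
v=5: not >7, total = 105-5 = 100
v=10: >7, total = 100*2+10 = 210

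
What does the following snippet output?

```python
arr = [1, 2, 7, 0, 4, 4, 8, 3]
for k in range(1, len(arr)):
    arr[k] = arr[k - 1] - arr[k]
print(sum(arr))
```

k=1: arr[1] = 1-2 = -1 → [1, -1, 7, 0, 4, 4, 8, 3]
k=2: arr[2] = (-1)-7 = -8 → [1, -1, -8, 0, 4, 4, 8, 3]
k=3: arr[3] = (-8)-0 = -8 → [1, -1, -8, -8, 4, 4, 8, 3]
k=4: arr[4] = (-8)-4 = -12 → [1, -1, -8, -8, -12, 4, 8, 3]
k=5: arr[5] = (-12)-4 = -16 → [1, -1, -8, -8, -12, -16, 8, 3]
k=6: arr[6] = (-16)-8 = -24 → [1, -1, -8, -8, -12, -16, -24, 3]
k=7: arr[7] = (-24)-3 = -27 → [1, -1, -8, -8, -12, -16, -24, -27]
sum = -95

-95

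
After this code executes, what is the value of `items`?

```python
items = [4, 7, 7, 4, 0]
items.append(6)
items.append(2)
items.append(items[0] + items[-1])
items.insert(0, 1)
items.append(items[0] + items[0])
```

[1, 4, 7, 7, 4, 0, 6, 2, 6, 2]

append 6 → [4, 7, 7, 4, 0, 6]
append 2 → [4, 7, 7, 4, 0, 6, 2]
append items[0]+items[-1] = 4+2 = 6 → [4, 7, 7, 4, 0, 6, 2, 6]
insert 1 at 0 → [1, 4, 7, 7, 4, 0, 6, 2, 6]
append items[0]+items[0] = 1+1 = 2 → [1, 4, 7, 7, 4, 0, 6, 2, 6, 2]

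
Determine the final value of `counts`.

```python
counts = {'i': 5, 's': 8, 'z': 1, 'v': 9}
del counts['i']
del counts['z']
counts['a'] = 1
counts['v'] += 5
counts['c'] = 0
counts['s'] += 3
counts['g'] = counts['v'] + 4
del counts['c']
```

del 'i' → {'s': 8, 'z': 1, 'v': 9}
del 'z' → {'s': 8, 'v': 9}
counts['a'] = 1 → {'s': 8, 'v': 9, 'a': 1}
counts['v'] = 9+5 = 14 → {'s': 8, 'v': 14, 'a': 1}
counts['c'] = 0 → {'s': 8, 'v': 14, 'a': 1, 'c': 0}
counts['s'] = 8+3 = 11 → {'s': 11, 'v': 14, 'a': 1, 'c': 0}
counts['g'] = counts['v']+4 = 18 → {'s': 11, 'v': 14, 'a': 1, 'c': 0, 'g': 18}
del 'c' → {'s': 11, 'v': 14, 'a': 1, 'g': 18}

{'s': 11, 'v': 14, 'a': 1, 'g': 18}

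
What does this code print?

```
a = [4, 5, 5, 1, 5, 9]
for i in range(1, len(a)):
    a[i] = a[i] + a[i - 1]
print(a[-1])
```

i=1: a[1] = 5+4 = 9 → [4, 9, 5, 1, 5, 9]
i=2: a[2] = 5+9 = 14 → [4, 9, 14, 1, 5, 9]
i=3: a[3] = 1+14 = 15 → [4, 9, 14, 15, 5, 9]
i=4: a[4] = 5+15 = 20 → [4, 9, 14, 15, 20, 9]
i=5: a[5] = 9+20 = 29 → [4, 9, 14, 15, 20, 29]

29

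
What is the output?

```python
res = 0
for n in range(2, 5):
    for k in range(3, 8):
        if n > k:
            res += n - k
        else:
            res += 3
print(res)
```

43

n=2,k=3: not 2>3, res = 0+3 = 3
n=2,k=4: not 2>4, res = 3+3 = 6
n=2,k=5: not 2>5, res = 6+3 = 9
n=2,k=6: not 2>6, res = 9+3 = 12
n=2,k=7: not 2>7, res = 12+3 = 15
n=3,k=3: not 3>3, res = 15+3 = 18
n=3,k=4: not 3>4, res = 18+3 = 21
n=3,k=5: not 3>5, res = 21+3 = 24
n=3,k=6: not 3>6, res = 24+3 = 27
n=3,k=7: not 3>7, res = 27+3 = 30
n=4,k=3: 4>3, res = 30+1 = 31
n=4,k=4: not 4>4, res = 31+3 = 34
n=4,k=5: not 4>5, res = 34+3 = 37
n=4,k=6: not 4>6, res = 37+3 = 40
n=4,k=7: not 4>7, res = 40+3 = 43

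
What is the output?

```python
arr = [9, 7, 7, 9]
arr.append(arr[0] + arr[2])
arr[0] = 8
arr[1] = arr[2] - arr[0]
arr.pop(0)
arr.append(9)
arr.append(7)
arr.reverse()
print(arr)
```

append arr[0]+arr[2] = 9+7 = 16 → [9, 7, 7, 9, 16]
arr[0] = 8 → [8, 7, 7, 9, 16]
arr[1] = arr[2]-arr[0] = 7-8 = -1 → [8, -1, 7, 9, 16]
pop(0) removes 8 → [-1, 7, 9, 16]
append 9 → [-1, 7, 9, 16, 9]
append 7 → [-1, 7, 9, 16, 9, 7]
reverse → [7, 9, 16, 9, 7, -1]

[7, 9, 16, 9, 7, -1]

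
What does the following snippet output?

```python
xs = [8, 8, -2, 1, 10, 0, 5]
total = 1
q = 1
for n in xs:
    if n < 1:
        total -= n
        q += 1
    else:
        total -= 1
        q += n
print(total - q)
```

n=8: not <1, total = 1-1 = 0; q=9
n=8: not <1, total = 0-1 = -1; q=17
n=-2: <1, total = (-1)-(-2) = 1; q=18
n=1: not <1, total = 1-1 = 0; q=19
n=10: not <1, total = 0-1 = -1; q=29
n=0: <1, total = (-1)-0 = -1; q=30
n=5: not <1, total = (-1)-1 = -2; q=35
total-q = (-2)-35 = -37

-37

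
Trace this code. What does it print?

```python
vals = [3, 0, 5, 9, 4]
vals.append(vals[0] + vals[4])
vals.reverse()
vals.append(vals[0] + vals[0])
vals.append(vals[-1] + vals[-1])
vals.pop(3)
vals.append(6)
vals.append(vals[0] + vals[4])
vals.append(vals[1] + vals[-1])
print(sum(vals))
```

95

append vals[0]+vals[4] = 3+4 = 7 → [3, 0, 5, 9, 4, 7]
reverse → [7, 4, 9, 5, 0, 3]
append vals[0]+vals[0] = 7+7 = 14 → [7, 4, 9, 5, 0, 3, 14]
append vals[-1]+vals[-1] = 14+14 = 28 → [7, 4, 9, 5, 0, 3, 14, 28]
pop(3) removes 5 → [7, 4, 9, 0, 3, 14, 28]
append 6 → [7, 4, 9, 0, 3, 14, 28, 6]
append vals[0]+vals[4] = 7+3 = 10 → [7, 4, 9, 0, 3, 14, 28, 6, 10]
append vals[1]+vals[-1] = 4+10 = 14 → [7, 4, 9, 0, 3, 14, 28, 6, 10, 14]
sum = 95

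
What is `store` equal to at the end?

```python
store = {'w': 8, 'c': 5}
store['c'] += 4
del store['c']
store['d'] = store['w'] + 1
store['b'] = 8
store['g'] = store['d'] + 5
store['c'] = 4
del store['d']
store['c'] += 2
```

store['c'] = 5+4 = 9 → {'w': 8, 'c': 9}
del 'c' → {'w': 8}
store['d'] = store['w']+1 = 9 → {'w': 8, 'd': 9}
store['b'] = 8 → {'w': 8, 'd': 9, 'b': 8}
store['g'] = store['d']+5 = 14 → {'w': 8, 'd': 9, 'b': 8, 'g': 14}
store['c'] = 4 → {'w': 8, 'd': 9, 'b': 8, 'g': 14, 'c': 4}
del 'd' → {'w': 8, 'b': 8, 'g': 14, 'c': 4}
store['c'] = 4+2 = 6 → {'w': 8, 'b': 8, 'g': 14, 'c': 6}

{'w': 8, 'b': 8, 'g': 14, 'c': 6}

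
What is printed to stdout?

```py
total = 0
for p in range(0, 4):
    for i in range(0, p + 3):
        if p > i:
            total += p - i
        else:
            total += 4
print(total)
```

p=0,i=0: not 0>0, total = 0+4 = 4
p=0,i=1: not 0>1, total = 4+4 = 8
p=0,i=2: not 0>2, total = 8+4 = 12
p=1,i=0: 1>0, total = 12+1 = 13
p=1,i=1: not 1>1, total = 13+4 = 17
p=1,i=2: not 1>2, total = 17+4 = 21
p=1,i=3: not 1>3, total = 21+4 = 25
p=2,i=0: 2>0, total = 25+2 = 27
p=2,i=1: 2>1, total = 27+1 = 28
p=2,i=2: not 2>2, total = 28+4 = 32
p=2,i=3: not 2>3, total = 32+4 = 36
p=2,i=4: not 2>4, total = 36+4 = 40
p=3,i=0: 3>0, total = 40+3 = 43
p=3,i=1: 3>1, total = 43+2 = 45
p=3,i=2: 3>2, total = 45+1 = 46
p=3,i=3: not 3>3, total = 46+4 = 50
p=3,i=4: not 3>4, total = 50+4 = 54
p=3,i=5: not 3>5, total = 54+4 = 58

58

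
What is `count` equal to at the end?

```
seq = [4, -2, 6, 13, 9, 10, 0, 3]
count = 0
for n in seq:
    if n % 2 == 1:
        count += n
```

25

n=4: not odd
n=-2: not odd
n=6: not odd
n=13: odd, count = 0+13 = 13
n=9: odd, count = 13+9 = 22
n=10: not odd
n=0: not odd
n=3: odd, count = 22+3 = 25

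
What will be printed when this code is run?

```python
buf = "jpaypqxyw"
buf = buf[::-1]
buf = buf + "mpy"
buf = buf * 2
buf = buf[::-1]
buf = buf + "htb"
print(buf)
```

reverse → 'wyxqpyapj'
+ 'mpy' → 'wyxqpyapjmpy'
repeat ×2 → 'wyxqpyapjmpywyxqpyapjmpy'
reverse → 'ypmjpaypqxywypmjpaypqxyw'
+ 'htb' → 'ypmjpaypqxywypmjpaypqxywhtb'

ypmjpaypqxywypmjpaypqxywhtb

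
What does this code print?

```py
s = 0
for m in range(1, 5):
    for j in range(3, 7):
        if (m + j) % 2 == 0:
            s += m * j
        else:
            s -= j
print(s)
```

56

m=1,j=3: even sum, s = 0+3 = 3
m=1,j=4: odd sum, s = 3-4 = -1
m=1,j=5: even sum, s = (-1)+5 = 4
m=1,j=6: odd sum, s = 4-6 = -2
m=2,j=3: odd sum, s = (-2)-3 = -5
m=2,j=4: even sum, s = (-5)+8 = 3
m=2,j=5: odd sum, s = 3-5 = -2
m=2,j=6: even sum, s = (-2)+12 = 10
m=3,j=3: even sum, s = 10+9 = 19
m=3,j=4: odd sum, s = 19-4 = 15
m=3,j=5: even sum, s = 15+15 = 30
m=3,j=6: odd sum, s = 30-6 = 24
m=4,j=3: odd sum, s = 24-3 = 21
m=4,j=4: even sum, s = 21+16 = 37
m=4,j=5: odd sum, s = 37-5 = 32
m=4,j=6: even sum, s = 32+24 = 56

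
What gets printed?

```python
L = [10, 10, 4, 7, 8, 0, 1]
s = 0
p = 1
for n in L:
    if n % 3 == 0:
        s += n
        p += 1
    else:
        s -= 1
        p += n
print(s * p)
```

-252

n=10: not %3==0, s = 0-1 = -1; p=11
n=10: not %3==0, s = (-1)-1 = -2; p=21
n=4: not %3==0, s = (-2)-1 = -3; p=25
n=7: not %3==0, s = (-3)-1 = -4; p=32
n=8: not %3==0, s = (-4)-1 = -5; p=40
n=0: %3==0, s = (-5)+0 = -5; p=41
n=1: not %3==0, s = (-5)-1 = -6; p=42
s*p = (-6)*42 = -252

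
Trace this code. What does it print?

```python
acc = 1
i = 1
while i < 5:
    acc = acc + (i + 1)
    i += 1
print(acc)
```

i=1: acc = 1+2 = 3
i=2: acc = 3+3 = 6
i=3: acc = 6+4 = 10
i=4: acc = 10+5 = 15

15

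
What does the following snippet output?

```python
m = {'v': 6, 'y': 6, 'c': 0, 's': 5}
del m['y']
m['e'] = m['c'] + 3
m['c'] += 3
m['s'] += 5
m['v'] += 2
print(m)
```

{'v': 8, 'c': 3, 's': 10, 'e': 3}

del 'y' → {'v': 6, 'c': 0, 's': 5}
m['e'] = m['c']+3 = 3 → {'v': 6, 'c': 0, 's': 5, 'e': 3}
m['c'] = 0+3 = 3 → {'v': 6, 'c': 3, 's': 5, 'e': 3}
m['s'] = 5+5 = 10 → {'v': 6, 'c': 3, 's': 10, 'e': 3}
m['v'] = 6+2 = 8 → {'v': 8, 'c': 3, 's': 10, 'e': 3}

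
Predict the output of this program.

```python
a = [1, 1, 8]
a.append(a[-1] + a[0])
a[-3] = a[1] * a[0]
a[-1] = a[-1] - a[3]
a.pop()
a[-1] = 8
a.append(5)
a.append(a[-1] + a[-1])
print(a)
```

[1, 1, 8, 5, 10]

append a[-1]+a[0] = 8+1 = 9 → [1, 1, 8, 9]
a[-3] = a[1]*a[0] = 1*1 = 1 → [1, 1, 8, 9]
a[-1] = a[-1]-a[3] = 9-9 = 0 → [1, 1, 8, 0]
pop() removes 0 → [1, 1, 8]
a[-1] = 8 → [1, 1, 8]
append 5 → [1, 1, 8, 5]
append a[-1]+a[-1] = 5+5 = 10 → [1, 1, 8, 5, 10]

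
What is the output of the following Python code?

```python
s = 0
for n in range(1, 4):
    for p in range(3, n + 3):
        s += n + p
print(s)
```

n=1,p=3: s = 0+4 = 4
n=2,p=3: s = 4+5 = 9
n=2,p=4: s = 9+6 = 15
n=3,p=3: s = 15+6 = 21
n=3,p=4: s = 21+7 = 28
n=3,p=5: s = 28+8 = 36

36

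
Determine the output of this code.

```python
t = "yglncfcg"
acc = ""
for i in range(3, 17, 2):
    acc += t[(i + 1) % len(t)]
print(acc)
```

i=3: add t[4]='c' → 'c'
i=5: add t[6]='c' → 'cc'
i=7: add t[0]='y' → 'ccy'
i=9: add t[2]='l' → 'ccyl'
i=11: add t[4]='c' → 'ccylc'
i=13: add t[6]='c' → 'ccylcc'
i=15: add t[0]='y' → 'ccylccy'

ccylccy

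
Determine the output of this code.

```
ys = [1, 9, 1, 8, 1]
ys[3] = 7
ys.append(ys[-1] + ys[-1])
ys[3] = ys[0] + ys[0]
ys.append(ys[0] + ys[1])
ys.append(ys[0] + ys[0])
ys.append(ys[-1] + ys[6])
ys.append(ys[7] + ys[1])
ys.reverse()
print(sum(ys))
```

51

ys[3] = 7 → [1, 9, 1, 7, 1]
append ys[-1]+ys[-1] = 1+1 = 2 → [1, 9, 1, 7, 1, 2]
ys[3] = ys[0]+ys[0] = 1+1 = 2 → [1, 9, 1, 2, 1, 2]
append ys[0]+ys[1] = 1+9 = 10 → [1, 9, 1, 2, 1, 2, 10]
append ys[0]+ys[0] = 1+1 = 2 → [1, 9, 1, 2, 1, 2, 10, 2]
append ys[-1]+ys[6] = 2+10 = 12 → [1, 9, 1, 2, 1, 2, 10, 2, 12]
append ys[7]+ys[1] = 2+9 = 11 → [1, 9, 1, 2, 1, 2, 10, 2, 12, 11]
reverse → [11, 12, 2, 10, 2, 1, 2, 1, 9, 1]
sum = 51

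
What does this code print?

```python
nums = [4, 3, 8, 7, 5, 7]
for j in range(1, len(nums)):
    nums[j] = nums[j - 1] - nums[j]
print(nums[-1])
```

-26

j=1: nums[1] = 4-3 = 1 → [4, 1, 8, 7, 5, 7]
j=2: nums[2] = 1-8 = -7 → [4, 1, -7, 7, 5, 7]
j=3: nums[3] = (-7)-7 = -14 → [4, 1, -7, -14, 5, 7]
j=4: nums[4] = (-14)-5 = -19 → [4, 1, -7, -14, -19, 7]
j=5: nums[5] = (-19)-7 = -26 → [4, 1, -7, -14, -19, -26]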